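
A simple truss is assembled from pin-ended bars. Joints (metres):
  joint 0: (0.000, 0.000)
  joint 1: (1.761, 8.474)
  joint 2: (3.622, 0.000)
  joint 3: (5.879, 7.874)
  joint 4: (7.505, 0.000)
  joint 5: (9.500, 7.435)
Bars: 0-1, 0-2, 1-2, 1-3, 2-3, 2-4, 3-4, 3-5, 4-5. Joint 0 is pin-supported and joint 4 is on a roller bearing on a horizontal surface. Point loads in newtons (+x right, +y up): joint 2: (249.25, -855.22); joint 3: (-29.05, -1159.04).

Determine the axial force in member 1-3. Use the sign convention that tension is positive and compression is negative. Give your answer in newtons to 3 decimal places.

-323.092

N=6 nodes, M=9 members, R=3 reactions → 2N=12, M+R=12
member 0 (0-1): L=8.6550, (cx,cy)=(0.2035,0.9791)
member 1 (0-2): L=3.6220, (cx,cy)=(1.0000,0.0000)
member 2 (1-2): L=8.6759, (cx,cy)=(0.2145,-0.9767)
member 3 (1-3): L=4.1615, (cx,cy)=(0.9896,-0.1442)
member 4 (2-3): L=8.1911, (cx,cy)=(0.2755,0.9613)
member 5 (2-4): L=3.8830, (cx,cy)=(1.0000,0.0000)
member 6 (3-4): L=8.0401, (cx,cy)=(0.2022,-0.9793)
member 7 (3-5): L=3.6475, (cx,cy)=(0.9927,-0.1204)
member 8 (4-5): L=7.6980, (cx,cy)=(0.2592,0.9658)
solve A·x = −loads:
  F[0-1] = -739.5413 N (compression)
  F[0-2] = +370.6709 N (tension)
  F[1-2] = +789.0204 N (tension)
  F[1-3] = -323.0925 N (compression)
  F[2-3] = +87.9705 N (tension)
  F[2-4] = +266.4270 N (tension)
  F[3-4] = -1317.4100 N (compression)
  F[3-5] = -0.0000 N (tension)
  F[4-5] = -0.0000 N (tension)
  Rx@0 = -220.2000 N
  Ry@0 = +724.0717 N
  Ry@4 = +1290.1883 N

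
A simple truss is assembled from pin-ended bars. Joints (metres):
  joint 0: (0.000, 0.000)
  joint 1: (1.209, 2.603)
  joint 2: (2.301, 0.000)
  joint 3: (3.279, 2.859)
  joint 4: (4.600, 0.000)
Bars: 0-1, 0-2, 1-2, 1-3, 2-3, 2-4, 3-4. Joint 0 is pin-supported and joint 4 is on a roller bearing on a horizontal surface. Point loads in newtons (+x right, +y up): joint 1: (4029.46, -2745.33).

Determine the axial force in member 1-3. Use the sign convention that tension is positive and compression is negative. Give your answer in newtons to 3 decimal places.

-2539.569

N=5 nodes, M=7 members, R=3 reactions → 2N=10, M+R=10
member 0 (0-1): L=2.8701, (cx,cy)=(0.4212,0.9069)
member 1 (0-2): L=2.3010, (cx,cy)=(1.0000,0.0000)
member 2 (1-2): L=2.8228, (cx,cy)=(0.3869,-0.9221)
member 3 (1-3): L=2.0858, (cx,cy)=(0.9924,0.1227)
member 4 (2-3): L=3.0216, (cx,cy)=(0.3237,0.9462)
member 5 (2-4): L=2.2990, (cx,cy)=(1.0000,0.0000)
member 6 (3-4): L=3.1494, (cx,cy)=(0.4194,-0.9078)
solve A·x = −loads:
  F[0-1] = +282.6660 N (tension)
  F[0-2] = +3910.3885 N (tension)
  F[1-2] = -3593.1484 N (compression)
  F[1-3] = -2539.5692 N (compression)
  F[2-3] = +3501.8907 N (tension)
  F[2-4] = +1386.9313 N (tension)
  F[3-4] = -3306.6206 N (compression)
  Rx@0 = -4029.4600 N
  Ry@0 = -256.3631 N
  Ry@4 = +3001.6931 N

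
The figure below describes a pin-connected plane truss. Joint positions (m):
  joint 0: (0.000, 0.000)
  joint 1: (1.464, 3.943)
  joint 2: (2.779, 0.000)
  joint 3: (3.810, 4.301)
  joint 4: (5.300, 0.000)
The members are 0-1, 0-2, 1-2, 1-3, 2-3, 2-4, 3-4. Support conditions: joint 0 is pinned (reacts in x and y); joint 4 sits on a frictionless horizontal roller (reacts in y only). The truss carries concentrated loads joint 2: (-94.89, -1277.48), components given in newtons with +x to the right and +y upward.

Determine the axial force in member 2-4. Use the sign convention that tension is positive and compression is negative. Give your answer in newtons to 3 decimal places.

N=5 nodes, M=7 members, R=3 reactions → 2N=10, M+R=10
member 0 (0-1): L=4.2060, (cx,cy)=(0.3481,0.9375)
member 1 (0-2): L=2.7790, (cx,cy)=(1.0000,0.0000)
member 2 (1-2): L=4.1565, (cx,cy)=(0.3164,-0.9486)
member 3 (1-3): L=2.3732, (cx,cy)=(0.9886,0.1509)
member 4 (2-3): L=4.4228, (cx,cy)=(0.2331,0.9725)
member 5 (2-4): L=2.5210, (cx,cy)=(1.0000,0.0000)
member 6 (3-4): L=4.5518, (cx,cy)=(0.3273,-0.9449)
solve A·x = −loads:
  F[0-1] = -648.1789 N (compression)
  F[0-2] = +130.7237 N (tension)
  F[1-2] = +574.9926 N (tension)
  F[1-3] = -412.2430 N (compression)
  F[2-3] = +752.7597 N (tension)
  F[2-4] = +232.0511 N (tension)
  F[3-4] = -708.8896 N (compression)
  Rx@0 = +94.8900 N
  Ry@0 = +607.6466 N
  Ry@4 = +669.8334 N

232.051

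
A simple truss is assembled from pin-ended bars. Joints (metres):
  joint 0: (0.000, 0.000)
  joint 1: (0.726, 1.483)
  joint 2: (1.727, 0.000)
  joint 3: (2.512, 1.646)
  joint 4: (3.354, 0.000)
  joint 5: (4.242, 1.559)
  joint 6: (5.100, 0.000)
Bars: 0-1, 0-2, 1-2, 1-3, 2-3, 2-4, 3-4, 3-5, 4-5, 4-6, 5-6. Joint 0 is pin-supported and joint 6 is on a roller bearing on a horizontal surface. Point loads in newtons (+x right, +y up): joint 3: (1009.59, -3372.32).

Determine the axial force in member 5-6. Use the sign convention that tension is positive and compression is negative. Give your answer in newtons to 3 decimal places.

-2267.899

N=7 nodes, M=11 members, R=3 reactions → 2N=14, M+R=14
member 0 (0-1): L=1.6512, (cx,cy)=(0.4397,0.8982)
member 1 (0-2): L=1.7270, (cx,cy)=(1.0000,0.0000)
member 2 (1-2): L=1.7892, (cx,cy)=(0.5595,-0.8289)
member 3 (1-3): L=1.7934, (cx,cy)=(0.9959,0.0909)
member 4 (2-3): L=1.8236, (cx,cy)=(0.4305,0.9026)
member 5 (2-4): L=1.6270, (cx,cy)=(1.0000,0.0000)
member 6 (3-4): L=1.8489, (cx,cy)=(0.4554,-0.8903)
member 7 (3-5): L=1.7322, (cx,cy)=(0.9987,-0.0502)
member 8 (4-5): L=1.7942, (cx,cy)=(0.4949,0.8689)
member 9 (4-6): L=1.7460, (cx,cy)=(1.0000,0.0000)
member 10 (5-6): L=1.7795, (cx,cy)=(0.4822,-0.8761)
solve A·x = −loads:
  F[0-1] = -1542.5552 N (compression)
  F[0-2] = +1687.8330 N (tension)
  F[1-2] = +1504.1760 N (tension)
  F[1-3] = -1526.0905 N (compression)
  F[2-3] = -1381.2702 N (compression)
  F[2-4] = +3123.9536 N (tension)
  F[3-4] = -2109.5486 N (compression)
  F[3-5] = -2165.9651 N (compression)
  F[4-5] = +2161.3824 N (tension)
  F[4-6] = +1093.4812 N (tension)
  F[5-6] = -2267.8990 N (compression)
  Rx@0 = -1009.5900 N
  Ry@0 = +1385.4469 N
  Ry@6 = +1986.8731 N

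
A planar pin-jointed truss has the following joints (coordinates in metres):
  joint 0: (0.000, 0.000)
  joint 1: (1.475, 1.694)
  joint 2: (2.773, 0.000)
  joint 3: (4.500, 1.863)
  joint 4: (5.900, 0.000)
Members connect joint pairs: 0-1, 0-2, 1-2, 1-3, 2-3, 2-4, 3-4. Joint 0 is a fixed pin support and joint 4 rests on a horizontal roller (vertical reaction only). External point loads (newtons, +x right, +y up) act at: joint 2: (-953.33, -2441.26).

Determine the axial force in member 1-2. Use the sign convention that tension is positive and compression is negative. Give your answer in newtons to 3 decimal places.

N=5 nodes, M=7 members, R=3 reactions → 2N=10, M+R=10
member 0 (0-1): L=2.2462, (cx,cy)=(0.6567,0.7542)
member 1 (0-2): L=2.7730, (cx,cy)=(1.0000,0.0000)
member 2 (1-2): L=2.1341, (cx,cy)=(0.6082,-0.7938)
member 3 (1-3): L=3.0297, (cx,cy)=(0.9984,0.0558)
member 4 (2-3): L=2.5403, (cx,cy)=(0.6798,0.7334)
member 5 (2-4): L=3.1270, (cx,cy)=(1.0000,0.0000)
member 6 (3-4): L=2.3304, (cx,cy)=(0.6008,-0.7994)
solve A·x = −loads:
  F[0-1] = -1715.6090 N (compression)
  F[0-2] = +173.2668 N (tension)
  F[1-2] = +1487.0729 N (tension)
  F[1-3] = -2034.2242 N (compression)
  F[2-3] = +1719.2770 N (tension)
  F[2-4] = +862.2378 N (tension)
  F[3-4] = -1435.2571 N (compression)
  Rx@0 = +953.3300 N
  Ry@0 = +1293.8678 N
  Ry@4 = +1147.3922 N

1487.073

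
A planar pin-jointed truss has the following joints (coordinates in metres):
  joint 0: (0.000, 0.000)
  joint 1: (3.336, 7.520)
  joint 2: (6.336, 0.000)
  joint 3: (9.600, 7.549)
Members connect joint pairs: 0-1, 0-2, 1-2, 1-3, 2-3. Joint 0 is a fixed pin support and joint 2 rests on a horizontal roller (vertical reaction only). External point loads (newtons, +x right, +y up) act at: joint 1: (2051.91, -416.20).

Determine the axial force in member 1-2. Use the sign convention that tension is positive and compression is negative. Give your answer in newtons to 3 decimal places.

N=4 nodes, M=5 members, R=3 reactions → 2N=8, M+R=8
member 0 (0-1): L=8.2267, (cx,cy)=(0.4055,0.9141)
member 1 (0-2): L=6.3360, (cx,cy)=(1.0000,0.0000)
member 2 (1-2): L=8.0963, (cx,cy)=(0.3705,-0.9288)
member 3 (1-3): L=6.2641, (cx,cy)=(1.0000,0.0046)
member 4 (2-3): L=8.2244, (cx,cy)=(0.3969,0.9179)
solve A·x = −loads:
  F[0-1] = +2448.6411 N (tension)
  F[0-2] = +1058.9694 N (tension)
  F[1-2] = -2857.9185 N (compression)
  F[1-3] = +0.0000 N (tension)
  F[2-3] = +0.0000 N (tension)
  Rx@0 = -2051.9100 N
  Ry@0 = -2238.2833 N
  Ry@2 = +2654.4833 N

-2857.918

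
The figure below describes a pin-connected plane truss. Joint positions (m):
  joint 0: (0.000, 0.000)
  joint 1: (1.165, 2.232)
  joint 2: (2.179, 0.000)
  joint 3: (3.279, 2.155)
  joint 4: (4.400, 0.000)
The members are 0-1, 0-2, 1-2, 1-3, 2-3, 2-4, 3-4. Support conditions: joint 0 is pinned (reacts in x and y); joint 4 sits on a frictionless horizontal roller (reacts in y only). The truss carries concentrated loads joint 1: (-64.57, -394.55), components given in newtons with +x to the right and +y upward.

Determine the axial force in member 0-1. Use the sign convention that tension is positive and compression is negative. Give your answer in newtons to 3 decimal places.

-364.169

N=5 nodes, M=7 members, R=3 reactions → 2N=10, M+R=10
member 0 (0-1): L=2.5177, (cx,cy)=(0.4627,0.8865)
member 1 (0-2): L=2.1790, (cx,cy)=(1.0000,0.0000)
member 2 (1-2): L=2.4515, (cx,cy)=(0.4136,-0.9105)
member 3 (1-3): L=2.1154, (cx,cy)=(0.9993,-0.0364)
member 4 (2-3): L=2.4195, (cx,cy)=(0.4546,0.8907)
member 5 (2-4): L=2.2210, (cx,cy)=(1.0000,0.0000)
member 6 (3-4): L=2.4291, (cx,cy)=(0.4615,-0.8871)
solve A·x = −loads:
  F[0-1] = -364.1692 N (compression)
  F[0-2] = +103.9367 N (tension)
  F[1-2] = -75.8620 N (compression)
  F[1-3] = -72.6068 N (compression)
  F[2-3] = +77.5462 N (tension)
  F[2-4] = +37.3033 N (tension)
  F[3-4] = -80.8336 N (compression)
  Rx@0 = +64.5700 N
  Ry@0 = +322.8385 N
  Ry@4 = +71.7115 N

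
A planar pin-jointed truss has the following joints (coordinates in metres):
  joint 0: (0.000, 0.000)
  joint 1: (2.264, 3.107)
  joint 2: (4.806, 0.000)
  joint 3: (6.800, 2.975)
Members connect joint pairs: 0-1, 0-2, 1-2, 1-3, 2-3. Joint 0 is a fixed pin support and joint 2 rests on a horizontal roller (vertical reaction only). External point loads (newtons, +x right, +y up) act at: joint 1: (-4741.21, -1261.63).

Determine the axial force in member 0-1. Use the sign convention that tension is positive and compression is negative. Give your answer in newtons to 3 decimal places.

-4618.211

N=4 nodes, M=5 members, R=3 reactions → 2N=8, M+R=8
member 0 (0-1): L=3.8444, (cx,cy)=(0.5889,0.8082)
member 1 (0-2): L=4.8060, (cx,cy)=(1.0000,0.0000)
member 2 (1-2): L=4.0144, (cx,cy)=(0.6332,-0.7740)
member 3 (1-3): L=4.5379, (cx,cy)=(0.9996,-0.0291)
member 4 (2-3): L=3.5814, (cx,cy)=(0.5568,0.8307)
solve A·x = −loads:
  F[0-1] = -4618.2105 N (compression)
  F[0-2] = -2021.4819 N (compression)
  F[1-2] = +3192.3634 N (tension)
  F[1-3] = +0.0000 N (tension)
  F[2-3] = -0.0000 N (compression)
  Rx@0 = +4741.2100 N
  Ry@0 = +3732.4184 N
  Ry@2 = -2470.7884 N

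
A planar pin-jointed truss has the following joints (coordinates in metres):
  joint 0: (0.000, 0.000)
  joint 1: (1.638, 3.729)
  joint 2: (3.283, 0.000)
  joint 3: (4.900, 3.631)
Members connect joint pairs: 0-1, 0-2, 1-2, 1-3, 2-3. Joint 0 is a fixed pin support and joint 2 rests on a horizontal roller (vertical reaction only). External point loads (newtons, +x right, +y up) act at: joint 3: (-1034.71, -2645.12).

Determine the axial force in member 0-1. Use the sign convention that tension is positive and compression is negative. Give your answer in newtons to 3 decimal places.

173.041

N=4 nodes, M=5 members, R=3 reactions → 2N=8, M+R=8
member 0 (0-1): L=4.0729, (cx,cy)=(0.4022,0.9156)
member 1 (0-2): L=3.2830, (cx,cy)=(1.0000,0.0000)
member 2 (1-2): L=4.0757, (cx,cy)=(0.4036,-0.9149)
member 3 (1-3): L=3.2635, (cx,cy)=(0.9995,-0.0300)
member 4 (2-3): L=3.9748, (cx,cy)=(0.4068,0.9135)
solve A·x = −loads:
  F[0-1] = +173.0412 N (tension)
  F[0-2] = -1104.3021 N (compression)
  F[1-2] = -177.8026 N (compression)
  F[1-3] = +141.4188 N (tension)
  F[2-3] = -2890.9065 N (compression)
  Rx@0 = +1034.7100 N
  Ry@0 = -158.4304 N
  Ry@2 = +2803.5504 N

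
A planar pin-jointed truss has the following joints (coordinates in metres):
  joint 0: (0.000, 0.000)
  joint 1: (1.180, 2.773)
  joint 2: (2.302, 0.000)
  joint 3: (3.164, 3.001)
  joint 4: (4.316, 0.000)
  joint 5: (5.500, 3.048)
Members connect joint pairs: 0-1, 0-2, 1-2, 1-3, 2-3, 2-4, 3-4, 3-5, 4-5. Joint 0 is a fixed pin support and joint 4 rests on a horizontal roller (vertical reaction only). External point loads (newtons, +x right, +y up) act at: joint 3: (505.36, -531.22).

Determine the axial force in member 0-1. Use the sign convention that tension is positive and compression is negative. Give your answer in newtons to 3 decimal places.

227.784

N=6 nodes, M=9 members, R=3 reactions → 2N=12, M+R=12
member 0 (0-1): L=3.0136, (cx,cy)=(0.3916,0.9202)
member 1 (0-2): L=2.3020, (cx,cy)=(1.0000,0.0000)
member 2 (1-2): L=2.9914, (cx,cy)=(0.3751,-0.9270)
member 3 (1-3): L=1.9971, (cx,cy)=(0.9935,0.1142)
member 4 (2-3): L=3.1223, (cx,cy)=(0.2761,0.9611)
member 5 (2-4): L=2.0140, (cx,cy)=(1.0000,0.0000)
member 6 (3-4): L=3.2145, (cx,cy)=(0.3584,-0.9336)
member 7 (3-5): L=2.3365, (cx,cy)=(0.9998,0.0201)
member 8 (4-5): L=3.2699, (cx,cy)=(0.3621,0.9321)
solve A·x = −loads:
  F[0-1] = +227.7844 N (tension)
  F[0-2] = +416.1699 N (tension)
  F[1-2] = -205.4919 N (compression)
  F[1-3] = +167.3596 N (tension)
  F[2-3] = +198.1922 N (tension)
  F[2-4] = +284.3789 N (tension)
  F[3-4] = -793.5244 N (compression)
  F[3-5] = -0.0000 N (compression)
  F[4-5] = +0.0000 N (tension)
  Rx@0 = -505.3600 N
  Ry@0 = -209.5968 N
  Ry@4 = +740.8168 N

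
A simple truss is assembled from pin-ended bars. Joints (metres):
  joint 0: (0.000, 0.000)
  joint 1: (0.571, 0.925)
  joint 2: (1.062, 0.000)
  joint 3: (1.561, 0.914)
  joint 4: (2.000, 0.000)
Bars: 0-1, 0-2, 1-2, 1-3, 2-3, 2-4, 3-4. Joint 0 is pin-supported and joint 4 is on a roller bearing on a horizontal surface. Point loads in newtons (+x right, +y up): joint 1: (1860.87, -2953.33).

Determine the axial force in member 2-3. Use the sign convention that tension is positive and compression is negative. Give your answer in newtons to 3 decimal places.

N=5 nodes, M=7 members, R=3 reactions → 2N=10, M+R=10
member 0 (0-1): L=1.0870, (cx,cy)=(0.5253,0.8509)
member 1 (0-2): L=1.0620, (cx,cy)=(1.0000,0.0000)
member 2 (1-2): L=1.0472, (cx,cy)=(0.4689,-0.8833)
member 3 (1-3): L=0.9901, (cx,cy)=(0.9999,-0.0111)
member 4 (2-3): L=1.0413, (cx,cy)=(0.4792,0.8777)
member 5 (2-4): L=0.9380, (cx,cy)=(1.0000,0.0000)
member 6 (3-4): L=1.0140, (cx,cy)=(0.4330,-0.9014)
solve A·x = −loads:
  F[0-1] = -1468.3939 N (compression)
  F[0-2] = +2632.1842 N (tension)
  F[1-2] = -1907.1230 N (compression)
  F[1-3] = -1738.1318 N (compression)
  F[2-3] = +1919.2135 N (tension)
  F[2-4] = +818.3594 N (tension)
  F[3-4] = -1890.1699 N (compression)
  Rx@0 = -1860.8700 N
  Ry@0 = +1249.5019 N
  Ry@4 = +1703.8281 N

1919.213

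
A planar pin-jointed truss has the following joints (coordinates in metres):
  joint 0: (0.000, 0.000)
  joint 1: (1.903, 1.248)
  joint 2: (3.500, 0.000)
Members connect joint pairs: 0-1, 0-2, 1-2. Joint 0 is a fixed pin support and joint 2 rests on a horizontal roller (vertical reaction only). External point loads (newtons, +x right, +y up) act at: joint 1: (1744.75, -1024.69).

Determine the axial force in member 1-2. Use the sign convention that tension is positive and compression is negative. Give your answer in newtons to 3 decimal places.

N=3 nodes, M=3 members, R=3 reactions → 2N=6, M+R=6
member 0 (0-1): L=2.2757, (cx,cy)=(0.8362,0.5484)
member 1 (0-2): L=3.5000, (cx,cy)=(1.0000,0.0000)
member 2 (1-2): L=2.0268, (cx,cy)=(0.7879,-0.6157)
solve A·x = −loads:
  F[0-1] = +281.8697 N (tension)
  F[0-2] = +1509.0455 N (tension)
  F[1-2] = -1915.1731 N (compression)
  Rx@0 = -1744.7500 N
  Ry@0 = -154.5766 N
  Ry@2 = +1179.2666 N

-1915.173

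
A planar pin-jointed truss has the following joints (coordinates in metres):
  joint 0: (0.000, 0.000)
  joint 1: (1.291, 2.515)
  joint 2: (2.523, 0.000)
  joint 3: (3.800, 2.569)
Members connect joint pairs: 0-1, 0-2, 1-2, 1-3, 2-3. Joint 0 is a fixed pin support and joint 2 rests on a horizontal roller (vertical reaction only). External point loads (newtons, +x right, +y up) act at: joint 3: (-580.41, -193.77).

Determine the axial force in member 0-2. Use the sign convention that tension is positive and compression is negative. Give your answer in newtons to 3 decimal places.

-327.386

N=4 nodes, M=5 members, R=3 reactions → 2N=8, M+R=8
member 0 (0-1): L=2.8270, (cx,cy)=(0.4567,0.8896)
member 1 (0-2): L=2.5230, (cx,cy)=(1.0000,0.0000)
member 2 (1-2): L=2.8005, (cx,cy)=(0.4399,-0.8980)
member 3 (1-3): L=2.5096, (cx,cy)=(0.9998,0.0215)
member 4 (2-3): L=2.8689, (cx,cy)=(0.4451,0.8955)
solve A·x = −loads:
  F[0-1] = -554.0651 N (compression)
  F[0-2] = -327.3859 N (compression)
  F[1-2] = +537.1536 N (tension)
  F[1-3] = -489.4390 N (compression)
  F[2-3] = -204.6282 N (compression)
  Rx@0 = +580.4100 N
  Ry@0 = +492.9168 N
  Ry@2 = -299.1468 N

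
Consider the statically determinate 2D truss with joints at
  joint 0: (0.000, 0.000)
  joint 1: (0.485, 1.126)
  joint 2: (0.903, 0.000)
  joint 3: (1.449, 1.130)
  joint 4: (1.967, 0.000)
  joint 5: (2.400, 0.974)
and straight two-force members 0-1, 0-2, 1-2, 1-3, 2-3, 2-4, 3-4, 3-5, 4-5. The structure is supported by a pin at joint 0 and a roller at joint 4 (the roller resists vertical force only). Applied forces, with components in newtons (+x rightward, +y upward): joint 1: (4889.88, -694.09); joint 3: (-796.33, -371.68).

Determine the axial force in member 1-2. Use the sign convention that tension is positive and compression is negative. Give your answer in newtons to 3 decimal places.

N=6 nodes, M=9 members, R=3 reactions → 2N=12, M+R=12
member 0 (0-1): L=1.2260, (cx,cy)=(0.3956,0.9184)
member 1 (0-2): L=0.9030, (cx,cy)=(1.0000,0.0000)
member 2 (1-2): L=1.2011, (cx,cy)=(0.3480,-0.9375)
member 3 (1-3): L=0.9640, (cx,cy)=(1.0000,0.0041)
member 4 (2-3): L=1.2550, (cx,cy)=(0.4351,0.9004)
member 5 (2-4): L=1.0640, (cx,cy)=(1.0000,0.0000)
member 6 (3-4): L=1.2431, (cx,cy)=(0.4167,-0.9090)
member 7 (3-5): L=0.9637, (cx,cy)=(0.9868,-0.1619)
member 8 (4-5): L=1.0659, (cx,cy)=(0.4062,0.9138)
solve A·x = −loads:
  F[0-1] = +1873.7320 N (tension)
  F[0-2] = +3352.3163 N (tension)
  F[1-2] = -2590.3799 N (compression)
  F[1-3] = -3247.1721 N (compression)
  F[2-3] = +2697.0744 N (tension)
  F[2-4] = +1277.4223 N (tension)
  F[3-4] = -3065.4938 N (compression)
  F[3-5] = -0.0000 N (compression)
  F[4-5] = +0.0000 N (tension)
  Rx@0 = -4093.5500 N
  Ry@0 = -1720.8848 N
  Ry@4 = +2786.6548 N

-2590.380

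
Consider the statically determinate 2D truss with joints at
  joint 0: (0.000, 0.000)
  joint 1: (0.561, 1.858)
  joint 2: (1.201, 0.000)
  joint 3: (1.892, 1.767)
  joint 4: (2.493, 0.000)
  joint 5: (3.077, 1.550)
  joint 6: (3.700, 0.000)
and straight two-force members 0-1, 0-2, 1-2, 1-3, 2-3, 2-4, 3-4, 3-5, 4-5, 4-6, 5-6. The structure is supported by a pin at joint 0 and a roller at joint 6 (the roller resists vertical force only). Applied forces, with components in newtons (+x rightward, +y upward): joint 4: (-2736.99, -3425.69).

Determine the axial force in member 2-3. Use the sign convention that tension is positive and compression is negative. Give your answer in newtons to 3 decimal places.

N=7 nodes, M=11 members, R=3 reactions → 2N=14, M+R=14
member 0 (0-1): L=1.9408, (cx,cy)=(0.2890,0.9573)
member 1 (0-2): L=1.2010, (cx,cy)=(1.0000,0.0000)
member 2 (1-2): L=1.9651, (cx,cy)=(0.3257,-0.9455)
member 3 (1-3): L=1.3341, (cx,cy)=(0.9977,-0.0682)
member 4 (2-3): L=1.8973, (cx,cy)=(0.3642,0.9313)
member 5 (2-4): L=1.2920, (cx,cy)=(1.0000,0.0000)
member 6 (3-4): L=1.8664, (cx,cy)=(0.3220,-0.9467)
member 7 (3-5): L=1.2047, (cx,cy)=(0.9836,-0.1801)
member 8 (4-5): L=1.6564, (cx,cy)=(0.3526,0.9358)
member 9 (4-6): L=1.2070, (cx,cy)=(1.0000,0.0000)
member 10 (5-6): L=1.6705, (cx,cy)=(0.3729,-0.9279)
solve A·x = −loads:
  F[0-1] = -1167.3446 N (compression)
  F[0-2] = -2399.5700 N (compression)
  F[1-2] = +1235.4493 N (tension)
  F[1-3] = -741.5044 N (compression)
  F[2-3] = -1254.2341 N (compression)
  F[2-4] = -1540.4198 N (compression)
  F[3-4] = +1505.6091 N (tension)
  F[3-5] = -1709.3482 N (compression)
  F[4-5] = +2137.5427 N (tension)
  F[4-6] = +927.7372 N (tension)
  F[5-6] = -2487.6425 N (compression)
  Rx@0 = +2736.9900 N
  Ry@0 = +1117.5156 N
  Ry@6 = +2308.1744 N

-1254.234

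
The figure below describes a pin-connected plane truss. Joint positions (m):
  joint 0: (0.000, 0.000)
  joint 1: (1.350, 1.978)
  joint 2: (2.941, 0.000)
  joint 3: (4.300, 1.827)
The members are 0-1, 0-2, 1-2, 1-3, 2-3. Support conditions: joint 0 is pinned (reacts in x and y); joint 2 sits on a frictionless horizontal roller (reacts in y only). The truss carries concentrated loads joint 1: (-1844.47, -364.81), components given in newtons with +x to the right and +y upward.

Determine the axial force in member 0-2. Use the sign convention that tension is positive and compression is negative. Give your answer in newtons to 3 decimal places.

N=4 nodes, M=5 members, R=3 reactions → 2N=8, M+R=8
member 0 (0-1): L=2.3948, (cx,cy)=(0.5637,0.8260)
member 1 (0-2): L=2.9410, (cx,cy)=(1.0000,0.0000)
member 2 (1-2): L=2.5385, (cx,cy)=(0.6268,-0.7792)
member 3 (1-3): L=2.9539, (cx,cy)=(0.9987,-0.0511)
member 4 (2-3): L=2.2770, (cx,cy)=(0.5968,0.8024)
solve A·x = −loads:
  F[0-1] = -1740.8418 N (compression)
  F[0-2] = -863.1131 N (compression)
  F[1-2] = +1377.1061 N (tension)
  F[1-3] = +0.0000 N (tension)
  F[2-3] = -0.0000 N (compression)
  Rx@0 = +1844.4700 N
  Ry@0 = +1437.8696 N
  Ry@2 = -1073.0596 N

-863.113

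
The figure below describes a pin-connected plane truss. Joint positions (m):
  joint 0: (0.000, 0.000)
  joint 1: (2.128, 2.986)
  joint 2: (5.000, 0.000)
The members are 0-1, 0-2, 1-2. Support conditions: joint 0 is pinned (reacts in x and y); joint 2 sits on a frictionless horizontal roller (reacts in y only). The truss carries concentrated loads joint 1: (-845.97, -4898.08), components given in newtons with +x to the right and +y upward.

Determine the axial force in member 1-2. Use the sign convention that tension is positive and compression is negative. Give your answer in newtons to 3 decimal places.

N=3 nodes, M=3 members, R=3 reactions → 2N=6, M+R=6
member 0 (0-1): L=3.6667, (cx,cy)=(0.5804,0.8144)
member 1 (0-2): L=5.0000, (cx,cy)=(1.0000,0.0000)
member 2 (1-2): L=4.1430, (cx,cy)=(0.6932,-0.7207)
solve A·x = −loads:
  F[0-1] = -4075.1908 N (compression)
  F[0-2] = +1519.1106 N (tension)
  F[1-2] = -2191.3995 N (compression)
  Rx@0 = +845.9700 N
  Ry@0 = +3318.6704 N
  Ry@2 = +1579.4096 N

-2191.399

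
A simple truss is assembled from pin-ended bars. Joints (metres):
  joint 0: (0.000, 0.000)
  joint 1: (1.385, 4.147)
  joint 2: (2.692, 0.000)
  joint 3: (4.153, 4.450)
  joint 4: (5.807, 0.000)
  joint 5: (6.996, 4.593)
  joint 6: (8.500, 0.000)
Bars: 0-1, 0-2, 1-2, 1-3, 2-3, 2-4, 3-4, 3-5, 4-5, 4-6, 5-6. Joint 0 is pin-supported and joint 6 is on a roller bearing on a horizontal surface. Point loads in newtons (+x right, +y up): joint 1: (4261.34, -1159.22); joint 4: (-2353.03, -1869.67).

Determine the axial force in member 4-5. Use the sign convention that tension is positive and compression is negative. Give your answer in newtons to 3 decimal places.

N=7 nodes, M=11 members, R=3 reactions → 2N=14, M+R=14
member 0 (0-1): L=4.3722, (cx,cy)=(0.3168,0.9485)
member 1 (0-2): L=2.6920, (cx,cy)=(1.0000,0.0000)
member 2 (1-2): L=4.3481, (cx,cy)=(0.3006,-0.9538)
member 3 (1-3): L=2.7845, (cx,cy)=(0.9941,0.1088)
member 4 (2-3): L=4.6837, (cx,cy)=(0.3119,0.9501)
member 5 (2-4): L=3.1150, (cx,cy)=(1.0000,0.0000)
member 6 (3-4): L=4.7474, (cx,cy)=(0.3484,-0.9373)
member 7 (3-5): L=2.8466, (cx,cy)=(0.9987,0.0502)
member 8 (4-5): L=4.7444, (cx,cy)=(0.2506,0.9681)
member 9 (4-6): L=2.6930, (cx,cy)=(1.0000,0.0000)
member 10 (5-6): L=4.8330, (cx,cy)=(0.3112,-0.9503)
solve A·x = −loads:
  F[0-1] = +544.3771 N (tension)
  F[0-2] = +1735.8640 N (tension)
  F[1-2] = -2151.8658 N (compression)
  F[1-3] = -3462.6215 N (compression)
  F[2-3] = +2160.1297 N (tension)
  F[2-4] = +415.2146 N (tension)
  F[3-4] = -1900.5731 N (compression)
  F[3-5] = -2108.7511 N (compression)
  F[4-5] = +3771.5233 N (tension)
  F[4-6] = +1160.9033 N (tension)
  F[5-6] = -3730.4644 N (compression)
  Rx@0 = -1908.3100 N
  Ry@0 = -516.3418 N
  Ry@6 = +3545.2318 N

3771.523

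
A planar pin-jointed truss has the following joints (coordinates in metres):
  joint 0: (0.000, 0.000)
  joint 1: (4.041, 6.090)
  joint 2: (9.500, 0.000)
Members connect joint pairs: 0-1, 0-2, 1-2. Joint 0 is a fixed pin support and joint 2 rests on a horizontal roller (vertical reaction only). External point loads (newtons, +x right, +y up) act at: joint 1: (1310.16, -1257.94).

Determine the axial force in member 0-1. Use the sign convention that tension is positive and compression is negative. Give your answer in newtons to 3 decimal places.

140.450

N=3 nodes, M=3 members, R=3 reactions → 2N=6, M+R=6
member 0 (0-1): L=7.3087, (cx,cy)=(0.5529,0.8332)
member 1 (0-2): L=9.5000, (cx,cy)=(1.0000,0.0000)
member 2 (1-2): L=8.1786, (cx,cy)=(0.6675,-0.7446)
solve A·x = −loads:
  F[0-1] = +140.4497 N (tension)
  F[0-2] = +1232.5055 N (tension)
  F[1-2] = -1846.5131 N (compression)
  Rx@0 = -1310.1600 N
  Ry@0 = -117.0295 N
  Ry@2 = +1374.9695 N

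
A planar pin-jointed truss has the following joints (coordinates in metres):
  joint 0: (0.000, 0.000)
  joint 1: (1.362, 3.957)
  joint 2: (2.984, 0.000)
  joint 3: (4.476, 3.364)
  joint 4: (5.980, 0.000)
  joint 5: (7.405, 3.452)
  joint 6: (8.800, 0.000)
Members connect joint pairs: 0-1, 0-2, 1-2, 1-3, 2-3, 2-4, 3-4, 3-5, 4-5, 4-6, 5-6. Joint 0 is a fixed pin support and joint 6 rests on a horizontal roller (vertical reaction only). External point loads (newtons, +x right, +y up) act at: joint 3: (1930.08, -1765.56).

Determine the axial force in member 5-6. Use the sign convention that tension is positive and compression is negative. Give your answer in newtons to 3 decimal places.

N=7 nodes, M=11 members, R=3 reactions → 2N=14, M+R=14
member 0 (0-1): L=4.1848, (cx,cy)=(0.3255,0.9456)
member 1 (0-2): L=2.9840, (cx,cy)=(1.0000,0.0000)
member 2 (1-2): L=4.2765, (cx,cy)=(0.3793,-0.9253)
member 3 (1-3): L=3.1700, (cx,cy)=(0.9823,-0.1871)
member 4 (2-3): L=3.6800, (cx,cy)=(0.4054,0.9141)
member 5 (2-4): L=2.9960, (cx,cy)=(1.0000,0.0000)
member 6 (3-4): L=3.6849, (cx,cy)=(0.4082,-0.9129)
member 7 (3-5): L=2.9303, (cx,cy)=(0.9995,0.0300)
member 8 (4-5): L=3.7346, (cx,cy)=(0.3816,0.9243)
member 9 (4-6): L=2.8200, (cx,cy)=(1.0000,0.0000)
member 10 (5-6): L=3.7232, (cx,cy)=(0.3747,-0.9272)
solve A·x = −loads:
  F[0-1] = -137.1839 N (compression)
  F[0-2] = +1974.7279 N (tension)
  F[1-2] = +162.0261 N (tension)
  F[1-3] = -108.0078 N (compression)
  F[2-3] = -164.0037 N (compression)
  F[2-4] = +2102.6735 N (tension)
  F[3-4] = -1836.4259 N (compression)
  F[3-5] = -1353.7435 N (compression)
  F[4-5] = +1813.7265 N (tension)
  F[4-6] = +661.0671 N (tension)
  F[5-6] = -1764.3691 N (compression)
  Rx@0 = -1930.0800 N
  Ry@0 = +129.7150 N
  Ry@6 = +1635.8450 N

-1764.369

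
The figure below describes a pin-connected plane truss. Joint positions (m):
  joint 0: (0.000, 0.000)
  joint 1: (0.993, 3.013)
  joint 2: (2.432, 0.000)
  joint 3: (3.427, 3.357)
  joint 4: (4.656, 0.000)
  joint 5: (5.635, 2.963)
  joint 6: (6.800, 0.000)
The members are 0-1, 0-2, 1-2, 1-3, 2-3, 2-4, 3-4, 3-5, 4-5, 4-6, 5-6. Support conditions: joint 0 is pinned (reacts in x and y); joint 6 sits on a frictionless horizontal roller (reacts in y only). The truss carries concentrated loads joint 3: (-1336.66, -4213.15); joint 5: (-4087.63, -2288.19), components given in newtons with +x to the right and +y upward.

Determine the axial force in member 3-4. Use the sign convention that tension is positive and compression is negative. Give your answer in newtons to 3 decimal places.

1558.578

N=7 nodes, M=11 members, R=3 reactions → 2N=14, M+R=14
member 0 (0-1): L=3.1724, (cx,cy)=(0.3130,0.9497)
member 1 (0-2): L=2.4320, (cx,cy)=(1.0000,0.0000)
member 2 (1-2): L=3.3390, (cx,cy)=(0.4310,-0.9024)
member 3 (1-3): L=2.4582, (cx,cy)=(0.9902,0.1399)
member 4 (2-3): L=3.5014, (cx,cy)=(0.2842,0.9588)
member 5 (2-4): L=2.2240, (cx,cy)=(1.0000,0.0000)
member 6 (3-4): L=3.5749, (cx,cy)=(0.3438,-0.9390)
member 7 (3-5): L=2.2429, (cx,cy)=(0.9844,-0.1757)
member 8 (4-5): L=3.1205, (cx,cy)=(0.3137,0.9495)
member 9 (4-6): L=2.1440, (cx,cy)=(1.0000,0.0000)
member 10 (5-6): L=3.1838, (cx,cy)=(0.3659,-0.9306)
solve A·x = −loads:
  F[0-1] = -5183.3340 N (compression)
  F[0-2] = -3801.8508 N (compression)
  F[1-2] = +4872.5039 N (tension)
  F[1-3] = -3759.3243 N (compression)
  F[2-3] = -4585.8526 N (compression)
  F[2-4] = -398.7692 N (compression)
  F[3-4] = +1558.5780 N (tension)
  F[3-5] = -4291.4114 N (compression)
  F[4-5] = -1541.3999 N (compression)
  F[4-6] = +620.6272 N (tension)
  F[5-6] = -1696.0978 N (compression)
  Rx@0 = +5424.2900 N
  Ry@0 = +4922.8694 N
  Ry@6 = +1578.4706 N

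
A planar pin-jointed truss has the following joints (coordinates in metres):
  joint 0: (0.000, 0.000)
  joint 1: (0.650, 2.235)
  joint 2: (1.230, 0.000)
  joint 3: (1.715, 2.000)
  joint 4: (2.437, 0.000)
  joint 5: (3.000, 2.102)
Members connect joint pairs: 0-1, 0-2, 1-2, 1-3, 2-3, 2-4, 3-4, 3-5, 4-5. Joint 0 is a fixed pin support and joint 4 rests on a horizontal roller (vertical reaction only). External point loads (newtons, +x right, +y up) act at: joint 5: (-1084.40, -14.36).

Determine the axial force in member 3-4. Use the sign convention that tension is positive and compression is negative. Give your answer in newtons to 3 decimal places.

897.718

N=6 nodes, M=9 members, R=3 reactions → 2N=12, M+R=12
member 0 (0-1): L=2.3276, (cx,cy)=(0.2793,0.9602)
member 1 (0-2): L=1.2300, (cx,cy)=(1.0000,0.0000)
member 2 (1-2): L=2.3090, (cx,cy)=(0.2512,-0.9679)
member 3 (1-3): L=1.0906, (cx,cy)=(0.9765,-0.2155)
member 4 (2-3): L=2.0580, (cx,cy)=(0.2357,0.9718)
member 5 (2-4): L=1.2070, (cx,cy)=(1.0000,0.0000)
member 6 (3-4): L=2.1263, (cx,cy)=(0.3396,-0.9406)
member 7 (3-5): L=1.2890, (cx,cy)=(0.9969,0.0791)
member 8 (4-5): L=2.1761, (cx,cy)=(0.2587,0.9660)
solve A·x = −loads:
  F[0-1] = -970.6318 N (compression)
  F[0-2] = -813.3438 N (compression)
  F[1-2] = +1086.9193 N (tension)
  F[1-3] = -557.1649 N (compression)
  F[2-3] = -1082.5633 N (compression)
  F[2-4] = -285.1959 N (compression)
  F[3-4] = +897.7176 N (tension)
  F[3-5] = -1107.4986 N (compression)
  F[4-5] = +75.8575 N (tension)
  Rx@0 = +1084.4000 N
  Ry@0 = +932.0165 N
  Ry@4 = -917.6565 N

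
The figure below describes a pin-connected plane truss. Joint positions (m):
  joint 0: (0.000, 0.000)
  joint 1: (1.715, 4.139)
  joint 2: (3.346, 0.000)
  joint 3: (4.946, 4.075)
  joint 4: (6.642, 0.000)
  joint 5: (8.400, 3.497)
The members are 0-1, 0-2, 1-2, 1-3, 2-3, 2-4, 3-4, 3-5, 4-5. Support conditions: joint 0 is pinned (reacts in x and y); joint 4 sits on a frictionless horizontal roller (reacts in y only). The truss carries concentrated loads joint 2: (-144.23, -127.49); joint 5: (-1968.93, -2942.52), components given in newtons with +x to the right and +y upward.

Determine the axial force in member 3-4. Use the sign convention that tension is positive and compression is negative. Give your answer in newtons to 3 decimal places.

291.556

N=6 nodes, M=9 members, R=3 reactions → 2N=12, M+R=12
member 0 (0-1): L=4.4802, (cx,cy)=(0.3828,0.9238)
member 1 (0-2): L=3.3460, (cx,cy)=(1.0000,0.0000)
member 2 (1-2): L=4.4488, (cx,cy)=(0.3666,-0.9304)
member 3 (1-3): L=3.2316, (cx,cy)=(0.9998,-0.0198)
member 4 (2-3): L=4.3779, (cx,cy)=(0.3655,0.9308)
member 5 (2-4): L=3.2960, (cx,cy)=(1.0000,0.0000)
member 6 (3-4): L=4.4138, (cx,cy)=(0.3842,-0.9232)
member 7 (3-5): L=3.5020, (cx,cy)=(0.9863,-0.1650)
member 8 (4-5): L=3.9140, (cx,cy)=(0.4492,0.8935)
solve A·x = −loads:
  F[0-1] = -347.5501 N (compression)
  F[0-2] = -1980.1206 N (compression)
  F[1-2] = +350.6779 N (tension)
  F[1-3] = -261.6559 N (compression)
  F[2-3] = -213.5434 N (compression)
  F[2-4] = -1629.2805 N (compression)
  F[3-4] = +291.5561 N (tension)
  F[3-5] = -457.9591 N (compression)
  F[4-5] = -3378.0185 N (compression)
  Rx@0 = +2113.1600 N
  Ry@0 = +321.0788 N
  Ry@4 = +2748.9312 N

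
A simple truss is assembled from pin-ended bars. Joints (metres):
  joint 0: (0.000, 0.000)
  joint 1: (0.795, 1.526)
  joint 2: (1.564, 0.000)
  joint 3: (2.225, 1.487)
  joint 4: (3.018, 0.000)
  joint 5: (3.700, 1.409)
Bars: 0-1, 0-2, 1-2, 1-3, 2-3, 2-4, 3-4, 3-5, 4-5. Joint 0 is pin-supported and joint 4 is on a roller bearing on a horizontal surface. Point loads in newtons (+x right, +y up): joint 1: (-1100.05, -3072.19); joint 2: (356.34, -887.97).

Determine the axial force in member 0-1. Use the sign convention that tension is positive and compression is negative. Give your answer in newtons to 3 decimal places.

-3661.145

N=6 nodes, M=9 members, R=3 reactions → 2N=12, M+R=12
member 0 (0-1): L=1.7207, (cx,cy)=(0.4620,0.8869)
member 1 (0-2): L=1.5640, (cx,cy)=(1.0000,0.0000)
member 2 (1-2): L=1.7088, (cx,cy)=(0.4500,-0.8930)
member 3 (1-3): L=1.4305, (cx,cy)=(0.9996,-0.0273)
member 4 (2-3): L=1.6273, (cx,cy)=(0.4062,0.9138)
member 5 (2-4): L=1.4540, (cx,cy)=(1.0000,0.0000)
member 6 (3-4): L=1.6852, (cx,cy)=(0.4706,-0.8824)
member 7 (3-5): L=1.4771, (cx,cy)=(0.9986,-0.0528)
member 8 (4-5): L=1.5654, (cx,cy)=(0.4357,0.9001)
solve A·x = −loads:
  F[0-1] = -3661.1449 N (compression)
  F[0-2] = +947.8475 N (tension)
  F[1-2] = +216.7272 N (tension)
  F[1-3] = -689.2954 N (compression)
  F[2-3] = +759.9465 N (tension)
  F[2-4] = +380.3524 N (tension)
  F[3-4] = -808.3017 N (compression)
  F[3-5] = -0.0000 N (tension)
  F[4-5] = +0.0000 N (tension)
  Rx@0 = +743.7100 N
  Ry@0 = +3246.9394 N
  Ry@4 = +713.2206 N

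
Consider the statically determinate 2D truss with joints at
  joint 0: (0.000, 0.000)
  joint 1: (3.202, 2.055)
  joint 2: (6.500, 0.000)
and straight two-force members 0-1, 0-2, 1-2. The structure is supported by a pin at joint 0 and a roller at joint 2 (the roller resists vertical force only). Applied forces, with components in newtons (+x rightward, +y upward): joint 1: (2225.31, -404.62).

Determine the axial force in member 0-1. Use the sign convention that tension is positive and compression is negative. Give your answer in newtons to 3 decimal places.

922.466

N=3 nodes, M=3 members, R=3 reactions → 2N=6, M+R=6
member 0 (0-1): L=3.8047, (cx,cy)=(0.8416,0.5401)
member 1 (0-2): L=6.5000, (cx,cy)=(1.0000,0.0000)
member 2 (1-2): L=3.8858, (cx,cy)=(0.8487,-0.5288)
solve A·x = −loads:
  F[0-1] = +922.4664 N (tension)
  F[0-2] = +1448.9733 N (tension)
  F[1-2] = -1707.2445 N (compression)
  Rx@0 = -2225.3100 N
  Ry@0 = -498.2424 N
  Ry@2 = +902.8624 N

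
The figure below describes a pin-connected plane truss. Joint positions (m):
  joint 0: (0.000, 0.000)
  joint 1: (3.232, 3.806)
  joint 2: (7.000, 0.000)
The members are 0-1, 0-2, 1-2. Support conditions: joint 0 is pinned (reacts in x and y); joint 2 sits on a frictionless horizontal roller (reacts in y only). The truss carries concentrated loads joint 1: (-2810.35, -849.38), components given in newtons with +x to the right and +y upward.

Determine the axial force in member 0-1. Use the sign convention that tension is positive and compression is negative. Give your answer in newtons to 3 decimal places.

-2604.458

N=3 nodes, M=3 members, R=3 reactions → 2N=6, M+R=6
member 0 (0-1): L=4.9931, (cx,cy)=(0.6473,0.7622)
member 1 (0-2): L=7.0000, (cx,cy)=(1.0000,0.0000)
member 2 (1-2): L=5.3557, (cx,cy)=(0.7036,-0.7106)
solve A·x = −loads:
  F[0-1] = -2604.4579 N (compression)
  F[0-2] = -1124.5159 N (compression)
  F[1-2] = +1598.3448 N (tension)
  Rx@0 = +2810.3500 N
  Ry@0 = +1985.2366 N
  Ry@2 = -1135.8566 N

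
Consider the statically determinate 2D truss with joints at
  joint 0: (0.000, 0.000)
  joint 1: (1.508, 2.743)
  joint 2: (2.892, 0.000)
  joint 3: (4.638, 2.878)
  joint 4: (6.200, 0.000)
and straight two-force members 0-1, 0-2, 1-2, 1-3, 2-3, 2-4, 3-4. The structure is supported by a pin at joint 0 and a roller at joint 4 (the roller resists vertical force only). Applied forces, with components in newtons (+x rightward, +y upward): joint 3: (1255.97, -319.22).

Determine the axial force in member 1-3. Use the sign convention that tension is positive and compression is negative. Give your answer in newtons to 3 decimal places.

519.087

N=5 nodes, M=7 members, R=3 reactions → 2N=10, M+R=10
member 0 (0-1): L=3.1302, (cx,cy)=(0.4818,0.8763)
member 1 (0-2): L=2.8920, (cx,cy)=(1.0000,0.0000)
member 2 (1-2): L=3.0724, (cx,cy)=(0.4505,-0.8928)
member 3 (1-3): L=3.1329, (cx,cy)=(0.9991,0.0431)
member 4 (2-3): L=3.3662, (cx,cy)=(0.5187,0.8550)
member 5 (2-4): L=3.3080, (cx,cy)=(1.0000,0.0000)
member 6 (3-4): L=3.2746, (cx,cy)=(0.4770,-0.8789)
solve A·x = −loads:
  F[0-1] = +573.5345 N (tension)
  F[0-2] = +979.6644 N (tension)
  F[1-2] = -537.8872 N (compression)
  F[1-3] = +519.0873 N (tension)
  F[2-3] = +561.6857 N (tension)
  F[2-4] = +446.0277 N (tension)
  F[3-4] = -935.0470 N (compression)
  Rx@0 = -1255.9700 N
  Ry@0 = -502.5903 N
  Ry@4 = +821.8103 N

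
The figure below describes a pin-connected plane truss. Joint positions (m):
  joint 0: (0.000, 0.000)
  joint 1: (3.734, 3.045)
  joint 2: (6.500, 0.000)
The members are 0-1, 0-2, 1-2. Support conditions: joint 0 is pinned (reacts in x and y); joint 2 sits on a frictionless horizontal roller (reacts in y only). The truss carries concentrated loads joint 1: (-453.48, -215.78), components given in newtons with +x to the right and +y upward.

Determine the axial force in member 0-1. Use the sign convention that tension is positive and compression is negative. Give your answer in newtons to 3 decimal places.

-481.438

N=3 nodes, M=3 members, R=3 reactions → 2N=6, M+R=6
member 0 (0-1): L=4.8182, (cx,cy)=(0.7750,0.6320)
member 1 (0-2): L=6.5000, (cx,cy)=(1.0000,0.0000)
member 2 (1-2): L=4.1137, (cx,cy)=(0.6724,-0.7402)
solve A·x = −loads:
  F[0-1] = -481.4384 N (compression)
  F[0-2] = -80.3735 N (compression)
  F[1-2] = +119.5355 N (tension)
  Rx@0 = +453.4800 N
  Ry@0 = +304.2606 N
  Ry@2 = -88.4806 N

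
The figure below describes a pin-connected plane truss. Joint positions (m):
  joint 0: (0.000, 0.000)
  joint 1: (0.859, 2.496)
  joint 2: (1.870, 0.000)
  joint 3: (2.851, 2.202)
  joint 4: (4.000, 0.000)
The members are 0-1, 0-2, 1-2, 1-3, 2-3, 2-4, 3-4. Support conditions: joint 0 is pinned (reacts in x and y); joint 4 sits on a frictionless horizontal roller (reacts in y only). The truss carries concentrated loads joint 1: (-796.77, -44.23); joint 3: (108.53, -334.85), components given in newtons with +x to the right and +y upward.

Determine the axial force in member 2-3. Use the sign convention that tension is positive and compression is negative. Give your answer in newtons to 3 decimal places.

N=5 nodes, M=7 members, R=3 reactions → 2N=10, M+R=10
member 0 (0-1): L=2.6397, (cx,cy)=(0.3254,0.9456)
member 1 (0-2): L=1.8700, (cx,cy)=(1.0000,0.0000)
member 2 (1-2): L=2.6930, (cx,cy)=(0.3754,-0.9269)
member 3 (1-3): L=2.0136, (cx,cy)=(0.9893,-0.1460)
member 4 (2-3): L=2.4106, (cx,cy)=(0.4069,0.9135)
member 5 (2-4): L=2.1300, (cx,cy)=(1.0000,0.0000)
member 6 (3-4): L=2.4837, (cx,cy)=(0.4626,-0.8866)
solve A·x = −loads:
  F[0-1] = -601.0723 N (compression)
  F[0-2] = -492.6399 N (compression)
  F[1-2] = +499.6283 N (tension)
  F[1-3] = +418.0796 N (tension)
  F[2-3] = -506.9590 N (compression)
  F[2-4] = -98.7639 N (compression)
  F[3-4] = +213.4940 N (tension)
  Rx@0 = +688.2400 N
  Ry@0 = +568.3560 N
  Ry@4 = -189.2760 N

-506.959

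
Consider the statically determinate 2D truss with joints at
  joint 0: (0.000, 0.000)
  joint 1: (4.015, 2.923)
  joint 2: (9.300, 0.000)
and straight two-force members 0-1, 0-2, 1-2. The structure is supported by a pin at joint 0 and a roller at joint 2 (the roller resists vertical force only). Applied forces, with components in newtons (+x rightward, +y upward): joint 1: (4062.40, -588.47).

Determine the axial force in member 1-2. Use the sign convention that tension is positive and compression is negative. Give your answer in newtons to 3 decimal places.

-3163.067

N=3 nodes, M=3 members, R=3 reactions → 2N=6, M+R=6
member 0 (0-1): L=4.9663, (cx,cy)=(0.8084,0.5886)
member 1 (0-2): L=9.3000, (cx,cy)=(1.0000,0.0000)
member 2 (1-2): L=6.0395, (cx,cy)=(0.8751,-0.4840)
solve A·x = −loads:
  F[0-1] = +1601.1799 N (tension)
  F[0-2] = +2767.9283 N (tension)
  F[1-2] = -3163.0671 N (compression)
  Rx@0 = -4062.4000 N
  Ry@0 = -942.4012 N
  Ry@2 = +1530.8712 N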